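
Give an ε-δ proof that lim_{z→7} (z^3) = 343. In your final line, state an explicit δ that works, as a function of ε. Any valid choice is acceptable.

δ = min(1, ε/169)

Fix ε > 0. We seek δ > 0 with 0 < |z − 7| < δ ⇒ |z^3 − 343| < ε.
Factor: z^3 − 343 = (z − 7)(z^2 + 7z + 49), so |z^3 − 343| = |z − 7|·|z^2 + 7z + 49|.
Impose δ ≤ 1 so that |z| < 8; then |z^2 + 7z + 49| ≤ 169.
Hence |z^3 − 343| ≤ 169|z − 7|, which is < ε once |z − 7| < ε/169.
Take δ = min(1, ε/169). If 0 < |z − 7| < δ then both bounds hold and |z^3 − 343| ≤ 169|z − 7| < 169·(ε/169) = ε.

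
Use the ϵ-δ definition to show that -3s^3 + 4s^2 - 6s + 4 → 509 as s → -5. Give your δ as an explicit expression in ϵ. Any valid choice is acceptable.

δ = min(1, ϵ/323)

Fix ϵ > 0. We want δ > 0 such that 0 < |s + 5| < δ implies |(-3s^3 + 4s^2 - 6s + 4) − 509| < ϵ.
(-3s^3 + 4s^2 - 6s + 4) − 509 = -3s^3 + 4s^2 - 6s - 505 = (s + 5)(-3s^2 + 19s - 101).
So |(-3s^3 + 4s^2 - 6s + 4) − 509| = |s + 5|·|-3s^2 + 19s - 101|.
Assume first that |s + 5| < 1, so |s| < 6. Then |-3s^2 + 19s - 101| ≤ 3·6^2 + 19·6 + 101 = 323.
Hence |(-3s^3 + 4s^2 - 6s + 4) − 509| ≤ 323|s + 5| < ϵ provided |s + 5| < ϵ/323.
Choosing δ = min(1, ϵ/323) ensures both conditions, hence |(-3s^3 + 4s^2 - 6s + 4) − 509| < ϵ.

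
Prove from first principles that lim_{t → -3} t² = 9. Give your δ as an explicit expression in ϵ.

Let ϵ > 0. We seek δ > 0 with 0 < |t + 3| < δ ⇒ |t² − 9| < ϵ.
Factor: t² − 9 = (t + 3)(t - 3), so |t² − 9| = |t + 3|·|t - 3|.
Impose δ ≤ 2 so that |t| < 5; then |t - 3| ≤ 8.
Hence |t² − 9| ≤ 8|t + 3|, which is < ϵ once |t + 3| < ϵ/8.
Take δ = min(2, ϵ/8). If 0 < |t + 3| < δ then both bounds hold and |t² − 9| ≤ 8|t + 3| < 8·(ϵ/8) = ϵ.

δ = min(2, ϵ/8)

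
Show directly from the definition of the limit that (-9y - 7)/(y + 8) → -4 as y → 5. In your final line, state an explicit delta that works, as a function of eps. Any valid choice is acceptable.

delta = min(13/2, (13/10)eps)

Let eps > 0. We want delta > 0 with 0 < |y − 5| < delta ⇒ |(-9y - 7)/(y + 8) + 4| < eps.
Combining over a common denominator, (-9y - 7)/(y + 8) + 4 = [(-9y - 7)·13 − (-52)·(y + 8)] / [13·(y + 8)] = -65(y − 5) / (13(y + 8)).
So |(-9y - 7)/(y + 8) + 4| = 65|y − 5| / (13·|y + 8|).
Require delta ≤ 13/2, so |y + 8| ≥ |13| − |y − 5| > 13 − 13/2 = 13/2.
Hence |(-9y - 7)/(y + 8) + 4| < 65|y − 5|/(13·(13/2)) = (10/13)|y − 5|, which is < eps once |y − 5| < (13/10)eps.
Take delta = min(13/2, (13/10)eps). Then 0 < |y − 5| < delta forces both bounds, so |(-9y - 7)/(y + 8) + 4| < eps.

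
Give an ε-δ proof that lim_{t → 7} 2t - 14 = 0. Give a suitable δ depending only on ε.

δ = ε/2

Let ε > 0 be given. We need δ > 0 so that 0 < |t − 7| < δ implies |(2t - 14)| < ε.
Since (2t - 14) = 2(t − 7), we have |(2t - 14)| = 2|t − 7|.
Thus it suffices that |t − 7| < ε/2.
Take δ = ε/2. If 0 < |t − 7| < δ then |(2t - 14)| = 2|t − 7| < 2·(ε/2) = ε.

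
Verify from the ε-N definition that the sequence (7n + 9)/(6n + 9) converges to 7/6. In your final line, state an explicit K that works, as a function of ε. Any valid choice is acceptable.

K = (1/4)/ε

Fix ε > 0. For n ≥ 1, |(7n + 9)/(6n + 9) − (7/6)| = |-9|/(6(6n + 9)) = 9/(6(6n + 9)).
Since 6n + 9 ≥ 6n for n ≥ 1, this is ≤ 9/(6·6n) = (1/4)/n.
So |(7n + 9)/(6n + 9) − (7/6)| < ε whenever n > (1/4)/ε.
Take K = (1/4)/ε. If n > K then |(7n + 9)/(6n + 9) − (7/6)| ≤ (1/4)/n < ε.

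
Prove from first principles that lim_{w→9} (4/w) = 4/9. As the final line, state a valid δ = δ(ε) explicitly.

Fix ε > 0. We seek δ > 0 such that 0 < |w − 9| < δ implies |4/w − (4/9)| < ε.
|4/w − (4/9)| = 4·|9 − w|/(9·|w|) = 4|w − 9|/(9|w|).
Restrict δ ≤ 9/2. Then |w − 9| < 9/2 gives |w| > 9/2, so 9|w| > 81/2.
Then |4/w − (4/9)| < 4|w − 9|/(81/2), which is < ε when |w − 9| < (81/8)ε.
Take δ = min(9/2, (81/8)ε). Then 0 < |w − 9| < δ gives both |w − 9| < 9/2 and |w − 9| < (81/8)ε, so |4/w − (4/9)| < ε.

δ = min(9/2, (81/8)ε)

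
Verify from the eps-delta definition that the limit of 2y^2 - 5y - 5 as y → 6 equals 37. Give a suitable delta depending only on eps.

delta = min(2, eps/23)

Let eps > 0. We want delta > 0 such that 0 < |y − 6| < delta implies |(2y^2 - 5y - 5) − 37| < eps.
(2y^2 - 5y - 5) − 37 = 2y^2 - 5y - 42 = (y − 6)(2y + 7).
So |(2y^2 - 5y - 5) − 37| = |y − 6|·|2y + 7|.
Require delta ≤ 2. Then |y − 6| < 2 gives |y| < 8, and by the triangle inequality |2y + 7| ≤ 2·8 + 7 = 23.
Hence |(2y^2 - 5y - 5) − 37| ≤ 23|y − 6| < eps provided |y − 6| < eps/23.
Choosing delta = min(2, eps/23) ensures both conditions, hence |(2y^2 - 5y - 5) − 37| < eps.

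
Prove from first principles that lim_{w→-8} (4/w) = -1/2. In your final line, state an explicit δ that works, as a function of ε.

Suppose ε > 0. We seek δ > 0 such that 0 < |w + 8| < δ implies |4/w + 1/2| < ε.
|4/w + 1/2| = 4·|-8 − w|/(8·|w|) = 4|w + 8|/(8|w|).
Require δ ≤ 4 so that |w| > 8 − 4 = 4, hence 8|w| > 32.
Then |4/w + 1/2| < 4|w + 8|/32, which is < ε when |w + 8| < 8ε.
Take δ = min(4, 8ε). Then 0 < |w + 8| < δ gives both |w + 8| < 4 and |w + 8| < 8ε, so |4/w + 1/2| < ε.

δ = min(4, 8ε)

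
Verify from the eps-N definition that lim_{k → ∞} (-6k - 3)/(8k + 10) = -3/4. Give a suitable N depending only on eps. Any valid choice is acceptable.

N = (9/16)/eps

Let eps > 0 be given. For k ≥ 1, |(-6k - 3)/(8k + 10) + 3/4| = |36|/(8(8k + 10)) = 36/(8(8k + 10)).
Since 8k + 10 ≥ 8k for k ≥ 1, this is ≤ 36/(8·8k) = (9/16)/k.
So |(-6k - 3)/(8k + 10) + 3/4| < eps whenever k > (9/16)/eps.
Take N = (9/16)/eps. If k > N then |(-6k - 3)/(8k + 10) + 3/4| ≤ (9/16)/k < eps.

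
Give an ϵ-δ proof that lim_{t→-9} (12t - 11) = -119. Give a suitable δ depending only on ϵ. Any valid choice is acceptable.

Fix ϵ > 0. We need δ > 0 so that 0 < |t + 9| < δ implies |(12t - 11) + 119| < ϵ.
|(12t - 11) + 119| = |12t + 108| = 12|t + 9|.
Thus it suffices that |t + 9| < ϵ/12.
Choosing δ = ϵ/12 gives |(12t - 11) + 119| = 12|t + 9| < ϵ whenever |t + 9| < δ.

δ = ϵ/12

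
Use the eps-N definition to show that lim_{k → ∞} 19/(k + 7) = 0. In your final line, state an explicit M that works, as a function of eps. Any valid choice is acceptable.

Fix eps > 0. For k ≥ 1, |19/(k + 7) − 0| = 19/(k + 7) ≤ 19/k.
We need 19/k < eps, i.e. k > 19/eps.
Take M = 19/eps. If k > M then |19/(k + 7)| ≤ 19/k < eps.

M = 19/eps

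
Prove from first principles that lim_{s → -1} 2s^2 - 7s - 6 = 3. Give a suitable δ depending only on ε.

Fix ε > 0. We want δ > 0 such that 0 < |s + 1| < δ implies |(2s^2 - 7s - 6) − 3| < ε.
(2s^2 - 7s - 6) − 3 = 2s^2 - 7s - 9 = (s + 1)(2s - 9).
So |(2s^2 - 7s - 6) − 3| = |s + 1|·|2s - 9|.
Require δ ≤ 2. Then |s + 1| < 2 gives |s| < 3, and by the triangle inequality |2s - 9| ≤ 2·3 + 9 = 15.
Hence |(2s^2 - 7s - 6) − 3| ≤ 15|s + 1| < ε provided |s + 1| < ε/15.
Choosing δ = min(2, ε/15) ensures both conditions, hence |(2s^2 - 7s - 6) − 3| < ε.

δ = min(2, ε/15)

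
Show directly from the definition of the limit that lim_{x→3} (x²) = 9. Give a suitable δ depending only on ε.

δ = min(1, ε/7)

Let ε > 0 be given. We seek δ > 0 with 0 < |x − 3| < δ ⇒ |x² − 9| < ε.
Factor: x² − 9 = (x − 3)(x + 3), so |x² − 9| = |x − 3|·|x + 3|.
Restrict δ ≤ 1. Then |x − 3| < 1 gives |x| < 4, so by the triangle inequality |x + 3| ≤ 4 + 3 = 7.
Hence |x² − 9| ≤ 7|x − 3|, which is < ε once |x − 3| < ε/7.
Take δ = min(1, ε/7). If 0 < |x − 3| < δ then both bounds hold and |x² − 9| ≤ 7|x − 3| < 7·(ε/7) = ε.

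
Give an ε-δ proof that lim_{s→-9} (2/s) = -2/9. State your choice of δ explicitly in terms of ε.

Fix ε > 0. We seek δ > 0 such that 0 < |s + 9| < δ implies |2/s + 2/9| < ε.
|2/s + 2/9| = 2·|-9 − s|/(9·|s|) = 2|s + 9|/(9|s|).
Require δ ≤ 9/2 so that |s| > 9 − 9/2 = 9/2, hence 9|s| > 81/2.
Then |2/s + 2/9| < 2|s + 9|/(81/2), which is < ε when |s + 9| < (81/4)ε.
Take δ = min(9/2, (81/4)ε). Then 0 < |s + 9| < δ gives both |s + 9| < 9/2 and |s + 9| < (81/4)ε, so |2/s + 2/9| < ε.

δ = min(9/2, (81/4)ε)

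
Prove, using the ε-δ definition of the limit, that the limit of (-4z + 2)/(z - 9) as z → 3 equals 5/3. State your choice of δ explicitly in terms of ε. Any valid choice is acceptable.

δ = min(3, (9/17)ε)

Suppose ε > 0. We want δ > 0 with 0 < |z − 3| < δ ⇒ |(-4z + 2)/(z - 9) − (5/3)| < ε.
Combining over a common denominator, (-4z + 2)/(z - 9) − (5/3) = [(-4z + 2)·(-6) − (-10)·(z - 9)] / [(-6)·(z - 9)] = 34(z − 3) / ((-6)(z - 9)).
So |(-4z + 2)/(z - 9) − (5/3)| = 34|z − 3| / (6·|z − 9|).
Require δ ≤ 3, so |z − 9| ≥ |-6| − |z − 3| > 6 − 3 = 3.
Hence |(-4z + 2)/(z - 9) − (5/3)| < 34|z − 3|/(6·3) = (17/9)|z − 3|, which is < ε once |z − 3| < (9/17)ε.
Take δ = min(3, (9/17)ε). Then 0 < |z − 3| < δ forces both bounds, so |(-4z + 2)/(z - 9) − (5/3)| < ε.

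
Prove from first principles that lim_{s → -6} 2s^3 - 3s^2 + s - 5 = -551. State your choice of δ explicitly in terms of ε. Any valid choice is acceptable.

Let ε > 0 be given. We want δ > 0 such that 0 < |s + 6| < δ implies |(2s^3 - 3s^2 + s - 5) + 551| < ε.
(2s^3 - 3s^2 + s - 5) + 551 = 2s^3 - 3s^2 + s + 546 = (s + 6)(2s^2 - 15s + 91).
So |(2s^3 - 3s^2 + s - 5) + 551| = |s + 6|·|2s^2 - 15s + 91|.
Assume first that |s + 6| < 2, so |s| < 8. Then |2s^2 - 15s + 91| ≤ 2·8^2 + 15·8 + 91 = 339.
Hence |(2s^3 - 3s^2 + s - 5) + 551| ≤ 339|s + 6| < ε provided |s + 6| < ε/339.
Take δ = min(2, ε/339). Then 0 < |s + 6| < δ gives both |s + 6| < 2 and |s + 6| < ε/339, so |(2s^3 - 3s^2 + s - 5) + 551| < ε.

δ = min(2, ε/339)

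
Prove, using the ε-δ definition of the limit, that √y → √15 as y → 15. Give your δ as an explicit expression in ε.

δ = min(15, √15·ε)

Suppose ε > 0. We want δ > 0 such that 0 < |y − 15| < δ implies |√y − √15| < ε.
Multiplying by the conjugate, |√y − √15| = |y − 15|/(√y + √15).
Restrict δ ≤ 15 so that |y − 15| < 15 forces y > 0, and then √y + √15 > √15.
Hence |√y − √15| < |y − 15|/√15, which is < ε once |y − 15| < √15·ε.
Take δ = min(15, √15·ε). If 0 < |y − 15| < δ then y > 0 and |√y − √15| < |y − 15|/√15 < ε.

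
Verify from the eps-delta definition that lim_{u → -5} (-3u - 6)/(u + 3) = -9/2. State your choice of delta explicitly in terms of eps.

delta = min(1, (2/3)eps)

Fix eps > 0. We want delta > 0 with 0 < |u + 5| < delta ⇒ |(-3u - 6)/(u + 3) + 9/2| < eps.
Combining over a common denominator, (-3u - 6)/(u + 3) + 9/2 = [(-3u - 6)·(-2) − 9·(u + 3)] / [(-2)·(u + 3)] = -3(u + 5) / ((-2)(u + 3)).
So |(-3u - 6)/(u + 3) + 9/2| = 3|u + 5| / (2·|u + 3|).
Restrict delta ≤ 1. Then |u + 5| < 1 gives |u + 3| = |(u + 5) + (-2)| ≥ 2 − 1 = 1.
Hence |(-3u - 6)/(u + 3) + 9/2| < 3|u + 5|/(2·1) = (3/2)|u + 5|, which is < eps once |u + 5| < (2/3)eps.
Take delta = min(1, (2/3)eps). Then 0 < |u + 5| < delta forces both bounds, so |(-3u - 6)/(u + 3) + 9/2| < eps.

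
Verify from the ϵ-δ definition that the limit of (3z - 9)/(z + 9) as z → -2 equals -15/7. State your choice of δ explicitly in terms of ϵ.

Let ϵ > 0 be given. We want δ > 0 with 0 < |z + 2| < δ ⇒ |(3z - 9)/(z + 9) + 15/7| < ϵ.
Combining over a common denominator, (3z - 9)/(z + 9) + 15/7 = [(3z - 9)·7 − (-15)·(z + 9)] / [7·(z + 9)] = 36(z + 2) / (7(z + 9)).
So |(3z - 9)/(z + 9) + 15/7| = 36|z + 2| / (7·|z + 9|).
Require δ ≤ 7/2, so |z + 9| ≥ |7| − |z + 2| > 7 − 7/2 = 7/2.
Hence |(3z - 9)/(z + 9) + 15/7| < 36|z + 2|/(7·(7/2)) = (72/49)|z + 2|, which is < ϵ once |z + 2| < (49/72)ϵ.
Take δ = min(7/2, (49/72)ϵ). Then 0 < |z + 2| < δ forces both bounds, so |(3z - 9)/(z + 9) + 15/7| < ϵ.

δ = min(7/2, (49/72)ϵ)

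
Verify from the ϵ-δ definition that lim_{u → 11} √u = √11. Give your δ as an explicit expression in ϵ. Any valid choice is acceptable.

Let ϵ > 0. We want δ > 0 such that 0 < |u − 11| < δ implies |√u − √11| < ϵ.
Rationalise: √u − √11 = (u − 11)/(√u + √11), so |√u − √11| = |u − 11|/(√u + √11).
Restrict δ ≤ 11 so that |u − 11| < 11 forces u > 0, and then √u + √11 > √11.
Hence |√u − √11| < |u − 11|/√11, which is < ϵ once |u − 11| < √11·ϵ.
Take δ = min(11, √11·ϵ). If 0 < |u − 11| < δ then u > 0 and |√u − √11| < |u − 11|/√11 < ϵ.

δ = min(11, √11·ϵ)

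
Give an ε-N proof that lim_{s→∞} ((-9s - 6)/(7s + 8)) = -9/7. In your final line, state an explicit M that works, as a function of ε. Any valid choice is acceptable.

M = (30/49)/ε

Let ε > 0. We seek M > 0 such that s > M implies |(-9s - 6)/(7s + 8) + 9/7| < ε.
(-9s - 6)/(7s + 8) + 9/7 = (7(-9s - 6) − (-9)(7s + 8)) / (7(7s + 8)) = 30/(7(7s + 8)).
For s > 0 we have 7s + 8 > 7s, so |(-9s - 6)/(7s + 8) + 9/7| = 30/(7(7s + 8)) < 30/(7·7s) = (30/49)/s.
Thus |(-9s - 6)/(7s + 8) + 9/7| < ε whenever s > (30/49)/ε.
Take M = (30/49)/ε. If s > M then |(-9s - 6)/(7s + 8) + 9/7| < (30/49)/s < ε.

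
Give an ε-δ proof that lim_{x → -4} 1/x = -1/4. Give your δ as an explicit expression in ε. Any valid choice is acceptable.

δ = min(2, 8ε)

Let ε > 0. We seek δ > 0 such that 0 < |x + 4| < δ implies |1/x + 1/4| < ε.
|1/x + 1/4| = |-4 − x|/(4·|x|) = |x + 4|/(4|x|).
Require δ ≤ 2 so that |x| > 4 − 2 = 2, hence 4|x| > 8.
Then |1/x + 1/4| < |x + 4|/8, which is < ε when |x + 4| < 8ε.
Take δ = min(2, 8ε). Then 0 < |x + 4| < δ gives both |x + 4| < 2 and |x + 4| < 8ε, so |1/x + 1/4| < ε.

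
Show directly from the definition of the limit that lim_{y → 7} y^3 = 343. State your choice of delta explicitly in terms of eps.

delta = min(1, eps/169)

Suppose eps > 0. We seek delta > 0 with 0 < |y − 7| < delta ⇒ |y^3 − 343| < eps.
Factor: y^3 − 343 = (y − 7)(y^2 + 7y + 49), so |y^3 − 343| = |y − 7|·|y^2 + 7y + 49|.
Restrict delta ≤ 1. Then |y − 7| < 1 gives |y| < 8, so by the triangle inequality |y^2 + 7y + 49| ≤ 8^2 + 7·8 + 49 = 169.
Hence |y^3 − 343| ≤ 169|y − 7|, which is < eps once |y − 7| < eps/169.
Take delta = min(1, eps/169). If 0 < |y − 7| < delta then both bounds hold and |y^3 − 343| ≤ 169|y − 7| < 169·(eps/169) = eps.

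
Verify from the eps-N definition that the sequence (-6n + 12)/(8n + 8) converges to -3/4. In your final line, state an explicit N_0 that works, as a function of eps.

N_0 = (9/4)/eps

Fix eps > 0. For n ≥ 1, |(-6n + 12)/(8n + 8) + 3/4| = |144|/(8(8n + 8)) = 144/(8(8n + 8)).
Since 8n + 8 ≥ 8n for n ≥ 1, this is ≤ 144/(8·8n) = (9/4)/n.
So |(-6n + 12)/(8n + 8) + 3/4| < eps whenever n > (9/4)/eps.
Take N_0 = (9/4)/eps. If n > N_0 then |(-6n + 12)/(8n + 8) + 3/4| ≤ (9/4)/n < eps.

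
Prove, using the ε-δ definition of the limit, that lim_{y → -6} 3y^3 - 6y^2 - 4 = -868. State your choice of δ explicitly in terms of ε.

δ = min(1, ε/459)

Let ε > 0 be given. We want δ > 0 such that 0 < |y + 6| < δ implies |(3y^3 - 6y^2 - 4) + 868| < ε.
(3y^3 - 6y^2 - 4) + 868 = 3y^3 - 6y^2 + 864 = (y + 6)(3y^2 - 24y + 144).
So |(3y^3 - 6y^2 - 4) + 868| = |y + 6|·|3y^2 - 24y + 144|.
Require δ ≤ 1. Then |y + 6| < 1 gives |y| < 7, and by the triangle inequality |3y^2 - 24y + 144| ≤ 3·7^2 + 24·7 + 144 = 459.
Hence |(3y^3 - 6y^2 - 4) + 868| ≤ 459|y + 6| < ε provided |y + 6| < ε/459.
Take δ = min(1, ε/459). Then 0 < |y + 6| < δ gives both |y + 6| < 1 and |y + 6| < ε/459, so |(3y^3 - 6y^2 - 4) + 868| < ε.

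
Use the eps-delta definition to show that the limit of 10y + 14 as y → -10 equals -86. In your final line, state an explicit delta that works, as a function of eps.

delta = eps/10

Suppose eps > 0. We need delta > 0 so that 0 < |y + 10| < delta implies |(10y + 14) + 86| < eps.
|(10y + 14) + 86| = |10y + 100| = 10|y + 10|.
Thus it suffices that |y + 10| < eps/10.
Take delta = eps/10. If 0 < |y + 10| < delta then |(10y + 14) + 86| = 10|y + 10| < 10·(eps/10) = eps.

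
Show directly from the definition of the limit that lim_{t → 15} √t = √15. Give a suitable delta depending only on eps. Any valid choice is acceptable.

Let eps > 0. We want delta > 0 such that 0 < |t − 15| < delta implies |√t − √15| < eps.
Multiplying by the conjugate, |√t − √15| = |t − 15|/(√t + √15).
Restrict delta ≤ 15 so that |t − 15| < 15 forces t > 0, and then √t + √15 > √15.
Hence |√t − √15| < |t − 15|/√15, which is < eps once |t − 15| < √15·eps.
Take delta = min(15, √15·eps). If 0 < |t − 15| < delta then t > 0 and |√t − √15| < |t − 15|/√15 < eps.

delta = min(15, √15·eps)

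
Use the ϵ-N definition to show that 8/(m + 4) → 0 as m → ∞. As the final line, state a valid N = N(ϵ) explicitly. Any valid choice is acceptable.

Suppose ϵ > 0. For m ≥ 1, |8/(m + 4) − 0| = 8/(m + 4) ≤ 8/m.
We need 8/m < ϵ, i.e. m > 8/ϵ.
Take N = 8/ϵ. If m > N then |8/(m + 4)| ≤ 8/m < ϵ.

N = 8/ϵ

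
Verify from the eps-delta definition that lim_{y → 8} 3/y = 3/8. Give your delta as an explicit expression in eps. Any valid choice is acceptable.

Suppose eps > 0. We seek delta > 0 such that 0 < |y − 8| < delta implies |3/y − (3/8)| < eps.
|3/y − (3/8)| = 3·|8 − y|/(8·|y|) = 3|y − 8|/(8|y|).
Restrict delta ≤ 4. Then |y − 8| < 4 gives |y| > 4, so 8|y| > 32.
Then |3/y − (3/8)| < 3|y − 8|/32, which is < eps when |y − 8| < (32/3)eps.
Take delta = min(4, (32/3)eps). Then 0 < |y − 8| < delta gives both |y − 8| < 4 and |y − 8| < (32/3)eps, so |3/y − (3/8)| < eps.

delta = min(4, (32/3)eps)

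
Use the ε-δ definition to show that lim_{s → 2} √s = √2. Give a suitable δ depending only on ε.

δ = min(2, √2·ε)

Fix ε > 0. We want δ > 0 such that 0 < |s − 2| < δ implies |√s − √2| < ε.
Multiplying by the conjugate, |√s − √2| = |s − 2|/(√s + √2).
Restrict δ ≤ 2 so that |s − 2| < 2 forces s > 0, and then √s + √2 > √2.
Hence |√s − √2| < |s − 2|/√2, which is < ε once |s − 2| < √2·ε.
Take δ = min(2, √2·ε). If 0 < |s − 2| < δ then s > 0 and |√s − √2| < |s − 2|/√2 < ε.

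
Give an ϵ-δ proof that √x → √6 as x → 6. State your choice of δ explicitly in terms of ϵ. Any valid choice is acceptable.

δ = min(6, √6·ϵ)

Suppose ϵ > 0. We want δ > 0 such that 0 < |x − 6| < δ implies |√x − √6| < ϵ.
Rationalise: √x − √6 = (x − 6)/(√x + √6), so |√x − √6| = |x − 6|/(√x + √6).
Restrict δ ≤ 6 so that |x − 6| < 6 forces x > 0, and then √x + √6 > √6.
Hence |√x − √6| < |x − 6|/√6, which is < ϵ once |x − 6| < √6·ϵ.
Take δ = min(6, √6·ϵ). If 0 < |x − 6| < δ then x > 0 and |√x − √6| < |x − 6|/√6 < ϵ.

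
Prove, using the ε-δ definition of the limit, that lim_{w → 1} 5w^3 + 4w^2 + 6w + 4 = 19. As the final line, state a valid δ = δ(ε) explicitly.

Fix ε > 0. We want δ > 0 such that 0 < |w − 1| < δ implies |(5w^3 + 4w^2 + 6w + 4) − 19| < ε.
(5w^3 + 4w^2 + 6w + 4) − 19 = 5w^3 + 4w^2 + 6w - 15 = (w − 1)(5w^2 + 9w + 15).
So |(5w^3 + 4w^2 + 6w + 4) − 19| = |w − 1|·|5w^2 + 9w + 15|.
Require δ ≤ 1. Then |w − 1| < 1 gives |w| < 2, and by the triangle inequality |5w^2 + 9w + 15| ≤ 5·2^2 + 9·2 + 15 = 53.
Hence |(5w^3 + 4w^2 + 6w + 4) − 19| ≤ 53|w − 1| < ε provided |w − 1| < ε/53.
Choosing δ = min(1, ε/53) ensures both conditions, hence |(5w^3 + 4w^2 + 6w + 4) − 19| < ε.

δ = min(1, ε/53)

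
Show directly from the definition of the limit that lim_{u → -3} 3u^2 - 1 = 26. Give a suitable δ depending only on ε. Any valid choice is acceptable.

δ = min(1, ε/21)

Let ε > 0 be given. We want δ > 0 such that 0 < |u + 3| < δ implies |(3u^2 - 1) − 26| < ε.
(3u^2 - 1) − 26 = 3u^2 - 27 = (u + 3)(3u - 9).
So |(3u^2 - 1) − 26| = |u + 3|·|3u - 9|.
Require δ ≤ 1. Then |u + 3| < 1 gives |u| < 4, and by the triangle inequality |3u - 9| ≤ 3·4 + 9 = 21.
Hence |(3u^2 - 1) − 26| ≤ 21|u + 3| < ε provided |u + 3| < ε/21.
Take δ = min(1, ε/21). Then 0 < |u + 3| < δ gives both |u + 3| < 1 and |u + 3| < ε/21, so |(3u^2 - 1) − 26| < ε.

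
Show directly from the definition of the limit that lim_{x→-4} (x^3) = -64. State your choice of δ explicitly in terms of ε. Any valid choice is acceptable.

Let ε > 0. We seek δ > 0 with 0 < |x + 4| < δ ⇒ |x^3 + 64| < ε.
Factor: x^3 + 64 = (x + 4)(x^2 - 4x + 16), so |x^3 + 64| = |x + 4|·|x^2 - 4x + 16|.
Impose δ ≤ 1 so that |x| < 5; then |x^2 - 4x + 16| ≤ 61.
Hence |x^3 + 64| ≤ 61|x + 4|, which is < ε once |x + 4| < ε/61.
Take δ = min(1, ε/61). If 0 < |x + 4| < δ then both bounds hold and |x^3 + 64| ≤ 61|x + 4| < 61·(ε/61) = ε.

δ = min(1, ε/61)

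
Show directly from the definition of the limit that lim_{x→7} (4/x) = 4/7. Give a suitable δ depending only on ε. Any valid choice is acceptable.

δ = min(7/2, (49/8)ε)

Let ε > 0. We seek δ > 0 such that 0 < |x − 7| < δ implies |4/x − (4/7)| < ε.
|4/x − (4/7)| = 4·|7 − x|/(7·|x|) = 4|x − 7|/(7|x|).
Require δ ≤ 7/2 so that |x| > 7 − 7/2 = 7/2, hence 7|x| > 49/2.
Then |4/x − (4/7)| < 4|x − 7|/(49/2), which is < ε when |x − 7| < (49/8)ε.
Take δ = min(7/2, (49/8)ε). Then 0 < |x − 7| < δ gives both |x − 7| < 7/2 and |x − 7| < (49/8)ε, so |4/x − (4/7)| < ε.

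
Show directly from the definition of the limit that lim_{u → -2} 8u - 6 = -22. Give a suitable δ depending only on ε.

Let ε > 0 be given. We need δ > 0 so that 0 < |u + 2| < δ implies |(8u - 6) + 22| < ε.
|(8u - 6) + 22| = |8u + 16| = 8|u + 2|.
So 8|u + 2| < ε exactly when |u + 2| < ε/8.
Choosing δ = ε/8 gives |(8u - 6) + 22| = 8|u + 2| < ε whenever |u + 2| < δ.

δ = ε/8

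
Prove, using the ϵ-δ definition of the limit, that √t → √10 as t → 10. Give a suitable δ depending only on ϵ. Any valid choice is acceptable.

Fix ϵ > 0. We want δ > 0 such that 0 < |t − 10| < δ implies |√t − √10| < ϵ.
Rationalise: √t − √10 = (t − 10)/(√t + √10), so |√t − √10| = |t − 10|/(√t + √10).
Restrict δ ≤ 10 so that |t − 10| < 10 forces t > 0, and then √t + √10 > √10.
Hence |√t − √10| < |t − 10|/√10, which is < ϵ once |t − 10| < √10·ϵ.
Take δ = min(10, √10·ϵ). If 0 < |t − 10| < δ then t > 0 and |√t − √10| < |t − 10|/√10 < ϵ.

δ = min(10, √10·ϵ)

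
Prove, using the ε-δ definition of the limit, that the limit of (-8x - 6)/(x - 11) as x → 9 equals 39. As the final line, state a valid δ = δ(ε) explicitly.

Let ε > 0 be given. We want δ > 0 with 0 < |x − 9| < δ ⇒ |(-8x - 6)/(x - 11) − 39| < ε.
Combining over a common denominator, (-8x - 6)/(x - 11) − 39 = [(-8x - 6)·(-2) − (-78)·(x - 11)] / [(-2)·(x - 11)] = 94(x − 9) / ((-2)(x - 11)).
So |(-8x - 6)/(x - 11) − 39| = 94|x − 9| / (2·|x − 11|).
Restrict δ ≤ 1. Then |x − 9| < 1 gives |x − 11| = |(x − 9) + (-2)| ≥ 2 − 1 = 1.
Hence |(-8x - 6)/(x - 11) − 39| < 94|x − 9|/(2·1) = 47|x − 9|, which is < ε once |x − 9| < (1/47)ε.
Take δ = min(1, (1/47)ε). Then 0 < |x − 9| < δ forces both bounds, so |(-8x - 6)/(x - 11) − 39| < ε.

δ = min(1, (1/47)ε)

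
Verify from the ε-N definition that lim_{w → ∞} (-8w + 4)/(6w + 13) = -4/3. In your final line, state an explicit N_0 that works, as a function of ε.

Let ε > 0. We seek N_0 > 0 such that w > N_0 implies |(-8w + 4)/(6w + 13) + 4/3| < ε.
(-8w + 4)/(6w + 13) + 4/3 = (6(-8w + 4) − (-8)(6w + 13)) / (6(6w + 13)) = 128/(6(6w + 13)).
For w > 0 we have 6w + 13 > 6w, so |(-8w + 4)/(6w + 13) + 4/3| = 128/(6(6w + 13)) < 128/(6·6w) = (32/9)/w.
Thus |(-8w + 4)/(6w + 13) + 4/3| < ε whenever w > (32/9)/ε.
Take N_0 = (32/9)/ε. If w > N_0 then |(-8w + 4)/(6w + 13) + 4/3| < (32/9)/w < ε.

N_0 = (32/9)/ε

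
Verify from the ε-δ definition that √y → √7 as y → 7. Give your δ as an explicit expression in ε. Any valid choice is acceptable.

Let ε > 0 be given. We want δ > 0 such that 0 < |y − 7| < δ implies |√y − √7| < ε.
Multiplying by the conjugate, |√y − √7| = |y − 7|/(√y + √7).
Restrict δ ≤ 7 so that |y − 7| < 7 forces y > 0, and then √y + √7 > √7.
Hence |√y − √7| < |y − 7|/√7, which is < ε once |y − 7| < √7·ε.
Take δ = min(7, √7·ε). If 0 < |y − 7| < δ then y > 0 and |√y − √7| < |y − 7|/√7 < ε.

δ = min(7, √7·ε)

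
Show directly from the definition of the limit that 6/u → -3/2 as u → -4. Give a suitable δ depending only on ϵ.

Suppose ϵ > 0. We seek δ > 0 such that 0 < |u + 4| < δ implies |6/u + 3/2| < ϵ.
|6/u + 3/2| = 6·|-4 − u|/(4·|u|) = 6|u + 4|/(4|u|).
Restrict δ ≤ 2. Then |u + 4| < 2 gives |u| > 2, so 4|u| > 8.
Then |6/u + 3/2| < 6|u + 4|/8, which is < ϵ when |u + 4| < (4/3)ϵ.
Take δ = min(2, (4/3)ϵ). Then 0 < |u + 4| < δ gives both |u + 4| < 2 and |u + 4| < (4/3)ϵ, so |6/u + 3/2| < ϵ.

δ = min(2, (4/3)ϵ)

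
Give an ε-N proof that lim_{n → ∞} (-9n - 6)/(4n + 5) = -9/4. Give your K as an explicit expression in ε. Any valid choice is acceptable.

Fix ε > 0. For n ≥ 1, |(-9n - 6)/(4n + 5) + 9/4| = |21|/(4(4n + 5)) = 21/(4(4n + 5)).
Since 4n + 5 ≥ 4n for n ≥ 1, this is ≤ 21/(4·4n) = (21/16)/n.
So |(-9n - 6)/(4n + 5) + 9/4| < ε whenever n > (21/16)/ε.
Take K = (21/16)/ε. If n > K then |(-9n - 6)/(4n + 5) + 9/4| ≤ (21/16)/n < ε.

K = (21/16)/ε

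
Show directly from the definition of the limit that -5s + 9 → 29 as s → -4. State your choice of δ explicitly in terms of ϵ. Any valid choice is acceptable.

Let ϵ > 0. We need δ > 0 so that 0 < |s + 4| < δ implies |(-5s + 9) − 29| < ϵ.
Since (-5s + 9) − 29 = -5(s + 4), we have |(-5s + 9) − 29| = 5|s + 4|.
So 5|s + 4| < ϵ exactly when |s + 4| < ϵ/5.
Choosing δ = ϵ/5 gives |(-5s + 9) − 29| = 5|s + 4| < ϵ whenever |s + 4| < δ.

δ = ϵ/5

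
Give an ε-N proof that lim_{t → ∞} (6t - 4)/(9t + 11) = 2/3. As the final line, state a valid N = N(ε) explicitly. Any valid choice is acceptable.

N = (34/27)/ε

Suppose ε > 0. We seek N > 0 such that t > N implies |(6t - 4)/(9t + 11) − (2/3)| < ε.
(6t - 4)/(9t + 11) − (2/3) = (9(6t - 4) − 6(9t + 11)) / (9(9t + 11)) = -102/(9(9t + 11)).
For t > 0 we have 9t + 11 > 9t, so |(6t - 4)/(9t + 11) − (2/3)| = 102/(9(9t + 11)) < 102/(9·9t) = (34/27)/t.
Thus |(6t - 4)/(9t + 11) − (2/3)| < ε whenever t > (34/27)/ε.
Take N = (34/27)/ε. If t > N then |(6t - 4)/(9t + 11) − (2/3)| < (34/27)/t < ε.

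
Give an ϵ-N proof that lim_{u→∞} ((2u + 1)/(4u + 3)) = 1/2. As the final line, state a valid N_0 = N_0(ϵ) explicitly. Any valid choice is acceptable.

N_0 = (1/8)/ϵ

Fix ϵ > 0. We seek N_0 > 0 such that u > N_0 implies |(2u + 1)/(4u + 3) − (1/2)| < ϵ.
(2u + 1)/(4u + 3) − (1/2) = (4(2u + 1) − 2(4u + 3)) / (4(4u + 3)) = -2/(4(4u + 3)).
For u > 0 we have 4u + 3 > 4u, so |(2u + 1)/(4u + 3) − (1/2)| = 2/(4(4u + 3)) < 2/(4·4u) = (1/8)/u.
Thus |(2u + 1)/(4u + 3) − (1/2)| < ϵ whenever u > (1/8)/ϵ.
Take N_0 = (1/8)/ϵ. If u > N_0 then |(2u + 1)/(4u + 3) − (1/2)| < (1/8)/u < ϵ.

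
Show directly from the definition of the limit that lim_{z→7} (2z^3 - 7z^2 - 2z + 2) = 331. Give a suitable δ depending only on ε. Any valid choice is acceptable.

δ = min(2, ε/272)

Let ε > 0. We want δ > 0 such that 0 < |z − 7| < δ implies |(2z^3 - 7z^2 - 2z + 2) − 331| < ε.
(2z^3 - 7z^2 - 2z + 2) − 331 = 2z^3 - 7z^2 - 2z - 329 = (z − 7)(2z^2 + 7z + 47).
So |(2z^3 - 7z^2 - 2z + 2) − 331| = |z − 7|·|2z^2 + 7z + 47|.
Require δ ≤ 2. Then |z − 7| < 2 gives |z| < 9, and by the triangle inequality |2z^2 + 7z + 47| ≤ 2·9^2 + 7·9 + 47 = 272.
Hence |(2z^3 - 7z^2 - 2z + 2) − 331| ≤ 272|z − 7| < ε provided |z − 7| < ε/272.
Choosing δ = min(2, ε/272) ensures both conditions, hence |(2z^3 - 7z^2 - 2z + 2) − 331| < ε.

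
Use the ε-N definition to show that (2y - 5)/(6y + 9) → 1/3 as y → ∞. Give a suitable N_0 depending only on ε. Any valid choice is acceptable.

Suppose ε > 0. We seek N_0 > 0 such that y > N_0 implies |(2y - 5)/(6y + 9) − (1/3)| < ε.
(2y - 5)/(6y + 9) − (1/3) = (6(2y - 5) − 2(6y + 9)) / (6(6y + 9)) = -48/(6(6y + 9)).
For y > 0 we have 6y + 9 > 6y, so |(2y - 5)/(6y + 9) − (1/3)| = 48/(6(6y + 9)) < 48/(6·6y) = (4/3)/y.
Thus |(2y - 5)/(6y + 9) − (1/3)| < ε whenever y > (4/3)/ε.
Take N_0 = (4/3)/ε. If y > N_0 then |(2y - 5)/(6y + 9) − (1/3)| < (4/3)/y < ε.

N_0 = (4/3)/ε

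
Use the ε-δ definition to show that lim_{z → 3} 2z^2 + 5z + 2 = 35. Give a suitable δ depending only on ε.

δ = min(1, ε/19)

Fix ε > 0. We want δ > 0 such that 0 < |z − 3| < δ implies |(2z^2 + 5z + 2) − 35| < ε.
(2z^2 + 5z + 2) − 35 = 2z^2 + 5z - 33 = (z − 3)(2z + 11).
So |(2z^2 + 5z + 2) − 35| = |z − 3|·|2z + 11|.
Require δ ≤ 1. Then |z − 3| < 1 gives |z| < 4, and by the triangle inequality |2z + 11| ≤ 2·4 + 11 = 19.
Hence |(2z^2 + 5z + 2) − 35| ≤ 19|z − 3| < ε provided |z − 3| < ε/19.
Choosing δ = min(1, ε/19) ensures both conditions, hence |(2z^2 + 5z + 2) − 35| < ε.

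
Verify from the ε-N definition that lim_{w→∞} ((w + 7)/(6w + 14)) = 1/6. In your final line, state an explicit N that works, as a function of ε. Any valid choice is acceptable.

N = (7/9)/ε

Let ε > 0 be given. We seek N > 0 such that w > N implies |(w + 7)/(6w + 14) − (1/6)| < ε.
(w + 7)/(6w + 14) − (1/6) = (6(w + 7) − (6w + 14)) / (6(6w + 14)) = 28/(6(6w + 14)).
For w > 0 we have 6w + 14 > 6w, so |(w + 7)/(6w + 14) − (1/6)| = 28/(6(6w + 14)) < 28/(6·6w) = (7/9)/w.
Thus |(w + 7)/(6w + 14) − (1/6)| < ε whenever w > (7/9)/ε.
Take N = (7/9)/ε. If w > N then |(w + 7)/(6w + 14) − (1/6)| < (7/9)/w < ε.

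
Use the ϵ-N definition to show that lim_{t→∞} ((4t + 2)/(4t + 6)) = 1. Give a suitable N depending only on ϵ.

N = 1/ϵ

Fix ϵ > 0. We seek N > 0 such that t > N implies |(4t + 2)/(4t + 6) − 1| < ϵ.
(4t + 2)/(4t + 6) − 1 = (4(4t + 2) − 4(4t + 6)) / (4(4t + 6)) = -16/(4(4t + 6)).
For t > 0 we have 4t + 6 > 4t, so |(4t + 2)/(4t + 6) − 1| = 16/(4(4t + 6)) < 16/(4·4t) = 1/t.
Thus |(4t + 2)/(4t + 6) − 1| < ϵ whenever t > 1/ϵ.
Take N = 1/ϵ. If t > N then |(4t + 2)/(4t + 6) − 1| < 1/t < ϵ.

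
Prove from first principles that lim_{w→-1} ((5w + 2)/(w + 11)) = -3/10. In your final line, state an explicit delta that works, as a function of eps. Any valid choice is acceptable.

Suppose eps > 0. We want delta > 0 with 0 < |w + 1| < delta ⇒ |(5w + 2)/(w + 11) + 3/10| < eps.
Combining over a common denominator, (5w + 2)/(w + 11) + 3/10 = [(5w + 2)·10 − (-3)·(w + 11)] / [10·(w + 11)] = 53(w + 1) / (10(w + 11)).
So |(5w + 2)/(w + 11) + 3/10| = 53|w + 1| / (10·|w + 11|).
Require delta ≤ 5, so |w + 11| ≥ |10| − |w + 1| > 10 − 5 = 5.
Hence |(5w + 2)/(w + 11) + 3/10| < 53|w + 1|/(10·5) = (53/50)|w + 1|, which is < eps once |w + 1| < (50/53)eps.
Take delta = min(5, (50/53)eps). Then 0 < |w + 1| < delta forces both bounds, so |(5w + 2)/(w + 11) + 3/10| < eps.

delta = min(5, (50/53)eps)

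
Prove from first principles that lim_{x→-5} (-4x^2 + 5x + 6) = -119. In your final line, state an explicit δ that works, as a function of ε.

δ = min(1, ε/49)

Suppose ε > 0. We want δ > 0 such that 0 < |x + 5| < δ implies |(-4x^2 + 5x + 6) + 119| < ε.
(-4x^2 + 5x + 6) + 119 = -4x^2 + 5x + 125 = (x + 5)(-4x + 25).
So |(-4x^2 + 5x + 6) + 119| = |x + 5|·|-4x + 25|.
Assume first that |x + 5| < 1, so |x| < 6. Then |-4x + 25| ≤ 4·6 + 25 = 49.
Hence |(-4x^2 + 5x + 6) + 119| ≤ 49|x + 5| < ε provided |x + 5| < ε/49.
Choosing δ = min(1, ε/49) ensures both conditions, hence |(-4x^2 + 5x + 6) + 119| < ε.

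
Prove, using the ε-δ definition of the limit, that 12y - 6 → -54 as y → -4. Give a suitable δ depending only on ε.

δ = ε/12

Fix ε > 0. We need δ > 0 so that 0 < |y + 4| < δ implies |(12y - 6) + 54| < ε.
Since (12y - 6) + 54 = 12(y + 4), we have |(12y - 6) + 54| = 12|y + 4|.
Thus it suffices that |y + 4| < ε/12.
Take δ = ε/12. If 0 < |y + 4| < δ then |(12y - 6) + 54| = 12|y + 4| < 12·(ε/12) = ε.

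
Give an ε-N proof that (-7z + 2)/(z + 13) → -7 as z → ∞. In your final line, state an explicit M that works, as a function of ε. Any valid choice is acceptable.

M = 93/ε

Suppose ε > 0. We seek M > 0 such that z > M implies |(-7z + 2)/(z + 13) + 7| < ε.
(-7z + 2)/(z + 13) + 7 = ((-7z + 2) − (-7)(z + 13)) / ((z + 13)) = 93/((z + 13)).
For z > 0 we have z + 13 > z, so |(-7z + 2)/(z + 13) + 7| = 93/((z + 13)) < 93/(z) = 93/z.
Thus |(-7z + 2)/(z + 13) + 7| < ε whenever z > 93/ε.
Take M = 93/ε. If z > M then |(-7z + 2)/(z + 13) + 7| < 93/z < ε.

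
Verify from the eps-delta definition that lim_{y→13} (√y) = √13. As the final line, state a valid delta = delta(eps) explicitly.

delta = min(13, √13·eps)

Fix eps > 0. We want delta > 0 such that 0 < |y − 13| < delta implies |√y − √13| < eps.
Multiplying by the conjugate, |√y − √13| = |y − 13|/(√y + √13).
Restrict delta ≤ 13 so that |y − 13| < 13 forces y > 0, and then √y + √13 > √13.
Hence |√y − √13| < |y − 13|/√13, which is < eps once |y − 13| < √13·eps.
Take delta = min(13, √13·eps). If 0 < |y − 13| < delta then y > 0 and |√y − √13| < |y − 13|/√13 < eps.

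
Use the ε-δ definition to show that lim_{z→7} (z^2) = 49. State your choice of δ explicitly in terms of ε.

Let ε > 0 be given. We seek δ > 0 with 0 < |z − 7| < δ ⇒ |z^2 − 49| < ε.
Factor: z^2 − 49 = (z − 7)(z + 7), so |z^2 − 49| = |z − 7|·|z + 7|.
Restrict δ ≤ 2. Then |z − 7| < 2 gives |z| < 9, so by the triangle inequality |z + 7| ≤ 9 + 7 = 16.
Hence |z^2 − 49| ≤ 16|z − 7|, which is < ε once |z − 7| < ε/16.
Take δ = min(2, ε/16). If 0 < |z − 7| < δ then both bounds hold and |z^2 − 49| ≤ 16|z − 7| < 16·(ε/16) = ε.

δ = min(2, ε/16)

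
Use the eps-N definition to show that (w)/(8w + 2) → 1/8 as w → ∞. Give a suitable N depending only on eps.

Fix eps > 0. We seek N > 0 such that w > N implies |(w)/(8w + 2) − (1/8)| < eps.
(w)/(8w + 2) − (1/8) = (8(w) − (8w + 2)) / (8(8w + 2)) = -2/(8(8w + 2)).
For w > 0 we have 8w + 2 > 8w, so |(w)/(8w + 2) − (1/8)| = 2/(8(8w + 2)) < 2/(8·8w) = (1/32)/w.
Thus |(w)/(8w + 2) − (1/8)| < eps whenever w > (1/32)/eps.
Take N = (1/32)/eps. If w > N then |(w)/(8w + 2) − (1/8)| < (1/32)/w < eps.

N = (1/32)/eps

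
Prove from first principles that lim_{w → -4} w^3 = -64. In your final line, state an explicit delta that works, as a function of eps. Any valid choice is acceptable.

Fix eps > 0. We seek delta > 0 with 0 < |w + 4| < delta ⇒ |w^3 + 64| < eps.
Factor: w^3 + 64 = (w + 4)(w^2 - 4w + 16), so |w^3 + 64| = |w + 4|·|w^2 - 4w + 16|.
Impose delta ≤ 1 so that |w| < 5; then |w^2 - 4w + 16| ≤ 61.
Hence |w^3 + 64| ≤ 61|w + 4|, which is < eps once |w + 4| < eps/61.
Take delta = min(1, eps/61). If 0 < |w + 4| < delta then both bounds hold and |w^3 + 64| ≤ 61|w + 4| < 61·(eps/61) = eps.

delta = min(1, eps/61)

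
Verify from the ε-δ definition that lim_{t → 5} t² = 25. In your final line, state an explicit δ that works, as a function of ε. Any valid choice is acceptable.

δ = min(2, ε/12)

Let ε > 0. We seek δ > 0 with 0 < |t − 5| < δ ⇒ |t² − 25| < ε.
Factor: t² − 25 = (t − 5)(t + 5), so |t² − 25| = |t − 5|·|t + 5|.
Impose δ ≤ 2 so that |t| < 7; then |t + 5| ≤ 12.
Hence |t² − 25| ≤ 12|t − 5|, which is < ε once |t − 5| < ε/12.
Take δ = min(2, ε/12). If 0 < |t − 5| < δ then both bounds hold and |t² − 25| ≤ 12|t − 5| < 12·(ε/12) = ε.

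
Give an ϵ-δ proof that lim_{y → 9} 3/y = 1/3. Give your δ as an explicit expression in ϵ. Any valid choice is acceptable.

δ = min(9/2, (27/2)ϵ)

Fix ϵ > 0. We seek δ > 0 such that 0 < |y − 9| < δ implies |3/y − (1/3)| < ϵ.
|3/y − (1/3)| = 3·|9 − y|/(9·|y|) = 3|y − 9|/(9|y|).
Restrict δ ≤ 9/2. Then |y − 9| < 9/2 gives |y| > 9/2, so 9|y| > 81/2.
Then |3/y − (1/3)| < 3|y − 9|/(81/2), which is < ϵ when |y − 9| < (27/2)ϵ.
Take δ = min(9/2, (27/2)ϵ). Then 0 < |y − 9| < δ gives both |y − 9| < 9/2 and |y − 9| < (27/2)ϵ, so |3/y − (1/3)| < ϵ.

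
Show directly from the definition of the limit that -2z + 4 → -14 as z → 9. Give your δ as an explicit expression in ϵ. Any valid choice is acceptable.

δ = ϵ/2

Fix ϵ > 0. We need δ > 0 so that 0 < |z − 9| < δ implies |(-2z + 4) + 14| < ϵ.
|(-2z + 4) + 14| = |-2z + 18| = 2|z − 9|.
So 2|z − 9| < ϵ exactly when |z − 9| < ϵ/2.
Choosing δ = ϵ/2 gives |(-2z + 4) + 14| = 2|z − 9| < ϵ whenever |z − 9| < δ.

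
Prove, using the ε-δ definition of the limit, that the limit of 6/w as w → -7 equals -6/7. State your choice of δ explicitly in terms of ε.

Suppose ε > 0. We seek δ > 0 such that 0 < |w + 7| < δ implies |6/w + 6/7| < ε.
|6/w + 6/7| = 6·|-7 − w|/(7·|w|) = 6|w + 7|/(7|w|).
Require δ ≤ 7/2 so that |w| > 7 − 7/2 = 7/2, hence 7|w| > 49/2.
Then |6/w + 6/7| < 6|w + 7|/(49/2), which is < ε when |w + 7| < (49/12)ε.
Take δ = min(7/2, (49/12)ε). Then 0 < |w + 7| < δ gives both |w + 7| < 7/2 and |w + 7| < (49/12)ε, so |6/w + 6/7| < ε.

δ = min(7/2, (49/12)ε)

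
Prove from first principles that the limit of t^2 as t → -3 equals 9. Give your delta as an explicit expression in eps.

delta = min(1, eps/7)

Suppose eps > 0. We seek delta > 0 with 0 < |t + 3| < delta ⇒ |t^2 − 9| < eps.
Factor: t^2 − 9 = (t + 3)(t - 3), so |t^2 − 9| = |t + 3|·|t - 3|.
Impose delta ≤ 1 so that |t| < 4; then |t - 3| ≤ 7.
Hence |t^2 − 9| ≤ 7|t + 3|, which is < eps once |t + 3| < eps/7.
Take delta = min(1, eps/7). If 0 < |t + 3| < delta then both bounds hold and |t^2 − 9| ≤ 7|t + 3| < 7·(eps/7) = eps.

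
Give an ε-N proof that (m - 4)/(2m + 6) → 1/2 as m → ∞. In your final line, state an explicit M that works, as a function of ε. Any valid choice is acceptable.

M = (7/2)/ε

Suppose ε > 0. For m ≥ 1, |(m - 4)/(2m + 6) − (1/2)| = |-14|/(2(2m + 6)) = 14/(2(2m + 6)).
Since 2m + 6 ≥ 2m for m ≥ 1, this is ≤ 14/(2·2m) = (7/2)/m.
So |(m - 4)/(2m + 6) − (1/2)| < ε whenever m > (7/2)/ε.
Take M = (7/2)/ε. If m > M then |(m - 4)/(2m + 6) − (1/2)| ≤ (7/2)/m < ε.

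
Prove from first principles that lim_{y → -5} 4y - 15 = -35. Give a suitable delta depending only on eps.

delta = eps/4

Let eps > 0. We need delta > 0 so that 0 < |y + 5| < delta implies |(4y - 15) + 35| < eps.
|(4y - 15) + 35| = |4y + 20| = 4|y + 5|.
So 4|y + 5| < eps exactly when |y + 5| < eps/4.
Choosing delta = eps/4 gives |(4y - 15) + 35| = 4|y + 5| < eps whenever |y + 5| < delta.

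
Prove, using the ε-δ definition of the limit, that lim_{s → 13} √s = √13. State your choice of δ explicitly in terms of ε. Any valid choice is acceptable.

δ = min(13, √13·ε)

Let ε > 0. We want δ > 0 such that 0 < |s − 13| < δ implies |√s − √13| < ε.
Rationalise: √s − √13 = (s − 13)/(√s + √13), so |√s − √13| = |s − 13|/(√s + √13).
Restrict δ ≤ 13 so that |s − 13| < 13 forces s > 0, and then √s + √13 > √13.
Hence |√s − √13| < |s − 13|/√13, which is < ε once |s − 13| < √13·ε.
Take δ = min(13, √13·ε). If 0 < |s − 13| < δ then s > 0 and |√s − √13| < |s − 13|/√13 < ε.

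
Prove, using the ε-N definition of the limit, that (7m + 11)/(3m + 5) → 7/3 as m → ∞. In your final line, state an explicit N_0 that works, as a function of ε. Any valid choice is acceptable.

Fix ε > 0. For m ≥ 1, |(7m + 11)/(3m + 5) − (7/3)| = |-2|/(3(3m + 5)) = 2/(3(3m + 5)).
Since 3m + 5 ≥ 3m for m ≥ 1, this is ≤ 2/(3·3m) = (2/9)/m.
So |(7m + 11)/(3m + 5) − (7/3)| < ε whenever m > (2/9)/ε.
Take N_0 = (2/9)/ε. If m > N_0 then |(7m + 11)/(3m + 5) − (7/3)| ≤ (2/9)/m < ε.

N_0 = (2/9)/ε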